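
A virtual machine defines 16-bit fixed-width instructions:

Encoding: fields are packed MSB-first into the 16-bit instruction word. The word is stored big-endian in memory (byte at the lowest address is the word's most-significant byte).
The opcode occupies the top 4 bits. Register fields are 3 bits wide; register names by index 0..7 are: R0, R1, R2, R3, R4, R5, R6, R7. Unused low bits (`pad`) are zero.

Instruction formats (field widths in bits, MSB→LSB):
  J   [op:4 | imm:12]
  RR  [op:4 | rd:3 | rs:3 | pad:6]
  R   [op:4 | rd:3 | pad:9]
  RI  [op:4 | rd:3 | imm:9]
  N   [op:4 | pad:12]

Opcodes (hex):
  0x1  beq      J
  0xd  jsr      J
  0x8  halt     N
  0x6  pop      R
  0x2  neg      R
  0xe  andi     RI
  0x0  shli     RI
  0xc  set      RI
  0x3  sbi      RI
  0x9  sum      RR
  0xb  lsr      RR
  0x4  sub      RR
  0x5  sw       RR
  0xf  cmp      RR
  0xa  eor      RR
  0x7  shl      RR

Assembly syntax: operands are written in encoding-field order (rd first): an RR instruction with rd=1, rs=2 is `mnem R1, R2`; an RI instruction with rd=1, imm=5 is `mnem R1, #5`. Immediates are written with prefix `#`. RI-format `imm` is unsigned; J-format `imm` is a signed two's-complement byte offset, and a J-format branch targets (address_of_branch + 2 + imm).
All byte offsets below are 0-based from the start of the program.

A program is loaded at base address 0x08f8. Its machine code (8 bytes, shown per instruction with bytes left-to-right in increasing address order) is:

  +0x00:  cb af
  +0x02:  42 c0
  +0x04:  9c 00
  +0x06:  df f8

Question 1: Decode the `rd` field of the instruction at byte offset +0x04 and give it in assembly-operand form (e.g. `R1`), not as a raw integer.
@+04  big-endian(9c 00) = 0x9c00
  op=0x9c00>>12=0x9 ⇒ sum (RR)
  [11:9] rd=6 = R6
  [8:6] rs=0 = R0

R6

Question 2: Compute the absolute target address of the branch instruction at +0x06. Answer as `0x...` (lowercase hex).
0x08f8

@+06  big-endian(df f8) = 0xdff8
  top 4b → 0xd → jsr [J]
  [11:0] imm=4088 (s12→-8) = #-8
  target = base 0x08f8 + off 0x06 + 2 + imm -8 = 0x08f8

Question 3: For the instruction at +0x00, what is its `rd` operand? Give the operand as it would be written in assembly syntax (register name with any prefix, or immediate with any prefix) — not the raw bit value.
+0x00: cb af ⇒ word 0xcbaf (big)
  opcode bits[15:12]=0xc: set/RI
  rd@[11:9]=0x5 ⇒ R5
  imm@[8:0]=0x1af ⇒ #431

R5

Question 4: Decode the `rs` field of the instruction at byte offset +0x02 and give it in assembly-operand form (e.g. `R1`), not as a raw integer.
off 0x02: read 42 c0 as big → 0x42c0
  opcode bits[15:12]=0x4: sub/RR
  [11:9] rd=1 = R1
  [8:6] rs=3 = R3

R3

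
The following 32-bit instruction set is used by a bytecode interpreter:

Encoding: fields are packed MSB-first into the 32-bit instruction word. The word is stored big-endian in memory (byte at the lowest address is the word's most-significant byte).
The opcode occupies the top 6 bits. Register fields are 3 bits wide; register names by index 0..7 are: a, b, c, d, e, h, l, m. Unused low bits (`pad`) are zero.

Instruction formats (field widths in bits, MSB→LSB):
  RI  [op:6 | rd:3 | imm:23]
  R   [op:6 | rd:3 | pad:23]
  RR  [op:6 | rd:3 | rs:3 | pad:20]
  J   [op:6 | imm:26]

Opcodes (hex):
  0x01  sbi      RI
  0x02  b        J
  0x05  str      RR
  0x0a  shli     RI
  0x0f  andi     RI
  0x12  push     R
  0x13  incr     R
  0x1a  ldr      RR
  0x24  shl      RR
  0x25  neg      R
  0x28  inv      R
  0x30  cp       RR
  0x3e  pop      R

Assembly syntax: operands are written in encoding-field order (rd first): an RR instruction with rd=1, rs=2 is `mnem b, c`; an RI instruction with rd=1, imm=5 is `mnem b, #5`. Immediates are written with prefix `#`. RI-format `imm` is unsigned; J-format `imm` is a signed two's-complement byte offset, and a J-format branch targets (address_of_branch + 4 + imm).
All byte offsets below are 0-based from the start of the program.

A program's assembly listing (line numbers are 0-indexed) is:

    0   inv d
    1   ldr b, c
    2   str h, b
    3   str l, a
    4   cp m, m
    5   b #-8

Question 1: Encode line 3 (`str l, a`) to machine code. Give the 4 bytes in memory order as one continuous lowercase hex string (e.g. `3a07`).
line 3 (str): pack op=0x5:6|rd=6:3|rs=0:3|pad=0:20 = 0x17000000; big→ 17 00 00 00

17000000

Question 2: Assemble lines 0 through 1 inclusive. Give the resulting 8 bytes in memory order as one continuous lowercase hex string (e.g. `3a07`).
L0: inv op=0x28:6|rd=3:3|pad=0:23 ⇒ 0xa1800000 ⇒ big a1 80 00 00
L1: ldr op=0x1a:6|rd=1:3|rs=2:3|pad=0:20 ⇒ 0x68a00000 ⇒ big 68 a0 00 00

a180000068a00000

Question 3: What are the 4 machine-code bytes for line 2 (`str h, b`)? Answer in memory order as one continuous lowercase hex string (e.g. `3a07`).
16900000

2. str fields op=0x5:6|rd=5:3|rs=1:3|pad=0:20 → word 16900000h → 16 90 00 00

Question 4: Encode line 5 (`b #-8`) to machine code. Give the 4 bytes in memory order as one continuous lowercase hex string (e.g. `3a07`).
line 5 (b): pack op=0x2:6|imm=-8:26 = 0x0bfffff8; big→ 0b ff ff f8

0bfffff8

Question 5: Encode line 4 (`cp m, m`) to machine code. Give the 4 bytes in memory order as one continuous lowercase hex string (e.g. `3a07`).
4. cp fields op=0x30:6|rd=7:3|rs=7:3|pad=0:20 → word c3f00000h → c3 f0 00 00

c3f00000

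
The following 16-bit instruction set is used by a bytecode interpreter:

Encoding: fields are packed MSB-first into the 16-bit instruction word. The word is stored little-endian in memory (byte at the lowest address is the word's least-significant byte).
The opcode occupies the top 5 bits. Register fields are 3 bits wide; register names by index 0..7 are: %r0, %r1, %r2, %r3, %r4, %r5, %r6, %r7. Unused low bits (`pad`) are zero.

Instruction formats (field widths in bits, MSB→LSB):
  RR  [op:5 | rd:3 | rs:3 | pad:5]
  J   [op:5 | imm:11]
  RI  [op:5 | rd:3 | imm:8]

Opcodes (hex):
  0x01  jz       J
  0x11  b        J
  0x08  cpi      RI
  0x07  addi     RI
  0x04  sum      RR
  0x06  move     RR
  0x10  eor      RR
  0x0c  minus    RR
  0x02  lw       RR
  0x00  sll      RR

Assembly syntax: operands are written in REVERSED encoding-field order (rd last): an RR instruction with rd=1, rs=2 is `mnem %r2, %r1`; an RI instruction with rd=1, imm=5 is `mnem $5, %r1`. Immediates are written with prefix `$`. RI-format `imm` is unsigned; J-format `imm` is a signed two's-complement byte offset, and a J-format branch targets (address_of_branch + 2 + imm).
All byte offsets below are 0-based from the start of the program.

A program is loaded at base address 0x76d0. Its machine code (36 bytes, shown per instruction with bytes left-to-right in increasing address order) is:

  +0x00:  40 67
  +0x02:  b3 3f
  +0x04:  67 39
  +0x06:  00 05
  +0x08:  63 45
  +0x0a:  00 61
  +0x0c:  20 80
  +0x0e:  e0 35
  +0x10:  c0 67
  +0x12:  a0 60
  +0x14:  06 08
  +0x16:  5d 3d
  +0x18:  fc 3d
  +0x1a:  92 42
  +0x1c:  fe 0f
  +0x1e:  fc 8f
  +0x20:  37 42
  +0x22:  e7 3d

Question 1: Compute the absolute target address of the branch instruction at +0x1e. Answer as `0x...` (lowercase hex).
+0x1e: fc 8f ⇒ word 0x8ffc (little)
  op=0x8ffc>>11=0x11 ⇒ b (J)
  [10:0] imm=2044 (s11→-4) = $-4
  target = base 0x76d0 + off 0x1e + 2 + imm -4 = 0x76ec

0x76ec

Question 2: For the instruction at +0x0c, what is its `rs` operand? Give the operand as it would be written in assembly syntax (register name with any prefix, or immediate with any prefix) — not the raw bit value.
%r1

+0x0c: 20 80 ⇒ word 0x8020 (little)
  op=0x8020>>11=0x10 ⇒ eor (RR)
  [10:8] rd=0 = %r0
  [7:5] rs=1 = %r1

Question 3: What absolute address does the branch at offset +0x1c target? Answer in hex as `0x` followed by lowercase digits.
off 0x1c: read fe 0f as little → 0x0ffe
  top 5b → 0x1 → jz [J]
  [10:0] imm=2046 (s11→-2) = $-2
  target = base 0x76d0 + off 0x1c + 2 + imm -2 = 0x76ec

0x76ec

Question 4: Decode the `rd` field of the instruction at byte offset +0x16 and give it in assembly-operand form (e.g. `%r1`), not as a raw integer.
off 0x16: read 5d 3d as little → 0x3d5d
  top 5b → 0x7 → addi [RI]
  [10:8] rd=5 = %r5
  [7:0] imm=93 = $93

%r5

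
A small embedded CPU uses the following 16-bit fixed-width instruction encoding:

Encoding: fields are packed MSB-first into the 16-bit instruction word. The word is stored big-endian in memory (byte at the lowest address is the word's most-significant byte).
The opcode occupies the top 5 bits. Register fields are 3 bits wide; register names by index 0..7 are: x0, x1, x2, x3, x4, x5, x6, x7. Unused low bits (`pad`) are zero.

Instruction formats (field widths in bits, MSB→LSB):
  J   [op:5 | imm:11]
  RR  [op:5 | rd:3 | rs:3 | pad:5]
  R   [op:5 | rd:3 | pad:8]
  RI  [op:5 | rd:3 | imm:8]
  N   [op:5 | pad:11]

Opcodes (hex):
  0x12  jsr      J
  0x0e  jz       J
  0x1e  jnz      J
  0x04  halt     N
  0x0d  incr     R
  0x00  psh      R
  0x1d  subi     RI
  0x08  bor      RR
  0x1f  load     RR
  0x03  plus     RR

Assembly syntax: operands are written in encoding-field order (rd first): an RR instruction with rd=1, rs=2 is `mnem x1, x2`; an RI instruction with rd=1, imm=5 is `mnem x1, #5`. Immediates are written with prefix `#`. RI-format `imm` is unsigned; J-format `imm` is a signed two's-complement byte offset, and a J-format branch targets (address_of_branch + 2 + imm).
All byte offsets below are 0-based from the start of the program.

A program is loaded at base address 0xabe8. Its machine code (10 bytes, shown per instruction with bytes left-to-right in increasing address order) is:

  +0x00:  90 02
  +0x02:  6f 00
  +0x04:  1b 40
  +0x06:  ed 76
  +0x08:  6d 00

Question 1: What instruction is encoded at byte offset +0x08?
[08] 6d 00 → 0x6d00
  op=0x6d00>>11=0xd ⇒ incr (R)
  rd@[10:8]=0x5 ⇒ x5

incr x5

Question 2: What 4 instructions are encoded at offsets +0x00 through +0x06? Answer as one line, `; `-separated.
jsr #2; incr x7; plus x3, x2; subi x5, #118

off 0x00: read 90 02 as big → 0x9002
  op=0x9002>>11=0x12 ⇒ jsr (J)
  [10:0] imm=2 = #2
off 0x02: read 6f 00 as big → 0x6f00
  op=0x6f00>>11=0xd ⇒ incr (R)
  [10:8] rd=7 = x7
off 0x04: read 1b 40 as big → 0x1b40
  op=0x1b40>>11=0x3 ⇒ plus (RR)
  [10:8] rd=3 = x3
  [7:5] rs=2 = x2
off 0x06: read ed 76 as big → 0xed76
  op=0xed76>>11=0x1d ⇒ subi (RI)
  [10:8] rd=5 = x5
  [7:0] imm=118 = #118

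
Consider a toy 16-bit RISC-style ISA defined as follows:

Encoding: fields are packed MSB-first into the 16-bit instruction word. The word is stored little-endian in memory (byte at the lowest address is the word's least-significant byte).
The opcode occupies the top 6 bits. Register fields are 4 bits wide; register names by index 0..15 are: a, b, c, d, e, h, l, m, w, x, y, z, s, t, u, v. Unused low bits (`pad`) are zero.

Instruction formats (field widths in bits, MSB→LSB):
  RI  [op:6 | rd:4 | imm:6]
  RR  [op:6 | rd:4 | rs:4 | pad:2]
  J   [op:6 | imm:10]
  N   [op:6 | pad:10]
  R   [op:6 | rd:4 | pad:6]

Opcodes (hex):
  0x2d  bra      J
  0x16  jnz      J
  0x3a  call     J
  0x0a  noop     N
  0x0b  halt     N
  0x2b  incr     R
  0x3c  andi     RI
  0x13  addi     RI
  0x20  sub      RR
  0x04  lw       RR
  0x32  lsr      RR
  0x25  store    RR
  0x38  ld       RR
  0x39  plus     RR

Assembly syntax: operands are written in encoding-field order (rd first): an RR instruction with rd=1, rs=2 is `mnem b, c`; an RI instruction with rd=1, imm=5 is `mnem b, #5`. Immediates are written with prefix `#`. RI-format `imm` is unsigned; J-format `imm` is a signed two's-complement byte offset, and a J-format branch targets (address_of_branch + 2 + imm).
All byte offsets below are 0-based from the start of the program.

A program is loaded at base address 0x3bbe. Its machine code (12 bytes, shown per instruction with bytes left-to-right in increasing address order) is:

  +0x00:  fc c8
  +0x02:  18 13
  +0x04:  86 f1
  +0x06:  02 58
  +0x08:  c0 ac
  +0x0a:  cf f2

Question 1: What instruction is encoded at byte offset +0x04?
@+04  little-endian(86 f1) = 0xf186
  op=0xf186>>10=0x3c ⇒ andi (RI)
  rd: (w>>6)&0xf=0x6 → l
  imm: (w>>0)&0x3f=0x6 → #6

andi l, #6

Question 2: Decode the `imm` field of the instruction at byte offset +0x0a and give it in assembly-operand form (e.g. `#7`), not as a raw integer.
#15

off 0x0a: read cf f2 as little → 0xf2cf
  op=0xf2cf>>10=0x3c ⇒ andi (RI)
  [9:6] rd=11 = z
  [5:0] imm=15 = #15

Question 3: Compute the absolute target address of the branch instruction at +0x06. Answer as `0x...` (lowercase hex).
0x3bc8

@+06  little-endian(02 58) = 0x5802
  top 6b → 0x16 → jnz [J]
  [9:0] imm=2 = #2
  target = base 0x3bbe + off 0x06 + 2 + imm 2 = 0x3bc8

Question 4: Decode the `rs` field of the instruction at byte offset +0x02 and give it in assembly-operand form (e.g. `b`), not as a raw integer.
@+02  little-endian(18 13) = 0x1318
  op=0x1318>>10=0x4 ⇒ lw (RR)
  rd@[9:6]=0xc ⇒ s
  rs@[5:2]=0x6 ⇒ l

l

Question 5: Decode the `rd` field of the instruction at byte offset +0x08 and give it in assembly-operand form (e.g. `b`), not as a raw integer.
off 0x08: read c0 ac as little → 0xacc0
  opcode bits[15:10]=0x2b: incr/R
  rd: (w>>6)&0xf=0x3 → d

d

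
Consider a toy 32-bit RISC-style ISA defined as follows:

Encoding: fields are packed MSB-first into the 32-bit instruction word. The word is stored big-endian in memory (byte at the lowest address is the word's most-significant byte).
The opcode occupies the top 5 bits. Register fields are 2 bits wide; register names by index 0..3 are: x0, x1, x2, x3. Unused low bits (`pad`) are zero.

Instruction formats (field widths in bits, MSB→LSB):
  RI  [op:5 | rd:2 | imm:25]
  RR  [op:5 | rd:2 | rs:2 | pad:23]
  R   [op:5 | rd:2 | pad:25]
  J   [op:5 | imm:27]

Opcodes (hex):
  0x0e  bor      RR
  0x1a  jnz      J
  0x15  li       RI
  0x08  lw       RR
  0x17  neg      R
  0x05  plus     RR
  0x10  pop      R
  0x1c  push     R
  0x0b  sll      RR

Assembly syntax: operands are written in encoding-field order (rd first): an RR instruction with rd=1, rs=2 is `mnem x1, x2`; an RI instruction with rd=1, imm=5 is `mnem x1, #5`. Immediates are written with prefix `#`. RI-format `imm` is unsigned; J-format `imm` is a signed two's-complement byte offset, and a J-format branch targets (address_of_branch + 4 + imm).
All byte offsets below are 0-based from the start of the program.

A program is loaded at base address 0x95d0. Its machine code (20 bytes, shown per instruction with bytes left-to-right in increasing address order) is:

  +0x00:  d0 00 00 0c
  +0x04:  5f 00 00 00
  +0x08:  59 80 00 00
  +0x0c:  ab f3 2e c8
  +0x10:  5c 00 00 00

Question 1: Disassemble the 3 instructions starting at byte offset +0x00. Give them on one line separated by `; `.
[00] d0 00 00 0c → 0xd000000c
  opcode bits[31:27]=0x1a: jnz/J
  imm: (w>>0)&0x7ffffff=0xc → #12
[04] 5f 00 00 00 → 0x5f000000
  opcode bits[31:27]=0xb: sll/RR
  rd: (w>>25)&0x3=0x3 → x3
  rs: (w>>23)&0x3=0x2 → x2
[08] 59 80 00 00 → 0x59800000
  opcode bits[31:27]=0xb: sll/RR
  rd: (w>>25)&0x3=0x0 → x0
  rs: (w>>23)&0x3=0x3 → x3

jnz #12; sll x3, x2; sll x0, x3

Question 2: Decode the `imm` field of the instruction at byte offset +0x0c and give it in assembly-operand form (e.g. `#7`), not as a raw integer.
#32714440

@+0c  big-endian(ab f3 2e c8) = 0xabf32ec8
  op=0xabf32ec8>>27=0x15 ⇒ li (RI)
  rd@[26:25]=0x1 ⇒ x1
  imm@[24:0]=0x1f32ec8 ⇒ #32714440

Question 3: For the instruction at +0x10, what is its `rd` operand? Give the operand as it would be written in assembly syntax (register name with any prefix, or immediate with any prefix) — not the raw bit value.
x2

@+10  big-endian(5c 00 00 00) = 0x5c000000
  opcode bits[31:27]=0xb: sll/RR
  rd: (w>>25)&0x3=0x2 → x2
  rs: (w>>23)&0x3=0x0 → x0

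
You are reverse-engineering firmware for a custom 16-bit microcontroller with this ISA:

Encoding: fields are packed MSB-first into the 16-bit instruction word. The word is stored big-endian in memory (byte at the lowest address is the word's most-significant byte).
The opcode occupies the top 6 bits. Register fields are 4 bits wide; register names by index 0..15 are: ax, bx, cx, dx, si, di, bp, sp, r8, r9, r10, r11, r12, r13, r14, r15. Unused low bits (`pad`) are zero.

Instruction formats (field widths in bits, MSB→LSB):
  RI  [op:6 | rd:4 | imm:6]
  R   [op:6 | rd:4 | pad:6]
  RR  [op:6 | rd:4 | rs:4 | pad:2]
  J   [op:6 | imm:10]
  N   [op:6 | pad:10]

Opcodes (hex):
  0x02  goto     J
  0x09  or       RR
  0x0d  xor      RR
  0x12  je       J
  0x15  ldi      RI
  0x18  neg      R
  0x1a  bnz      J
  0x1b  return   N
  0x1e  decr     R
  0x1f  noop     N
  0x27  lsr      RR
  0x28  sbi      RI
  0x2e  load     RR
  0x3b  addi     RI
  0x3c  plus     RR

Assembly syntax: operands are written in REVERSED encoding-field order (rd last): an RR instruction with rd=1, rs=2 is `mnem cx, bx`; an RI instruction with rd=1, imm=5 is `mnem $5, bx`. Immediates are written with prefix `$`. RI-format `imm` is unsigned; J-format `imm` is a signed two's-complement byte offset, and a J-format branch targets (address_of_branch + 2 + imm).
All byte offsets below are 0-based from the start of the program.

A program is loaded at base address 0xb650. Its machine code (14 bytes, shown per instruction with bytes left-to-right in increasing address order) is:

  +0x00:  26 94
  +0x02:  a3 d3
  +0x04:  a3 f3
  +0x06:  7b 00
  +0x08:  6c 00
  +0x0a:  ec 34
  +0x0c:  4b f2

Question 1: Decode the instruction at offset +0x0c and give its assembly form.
je $-14

+0x0c: 4b f2 ⇒ word 0x4bf2 (big)
  opcode bits[15:10]=0x12: je/J
  [9:0] imm=1010 (s10→-14) = $-14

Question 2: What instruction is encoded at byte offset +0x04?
sbi $51, r15

[04] a3 f3 → 0xa3f3
  op=0xa3f3>>10=0x28 ⇒ sbi (RI)
  [9:6] rd=15 = r15
  [5:0] imm=51 = $51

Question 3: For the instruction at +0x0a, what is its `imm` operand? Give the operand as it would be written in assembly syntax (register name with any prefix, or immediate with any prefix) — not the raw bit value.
off 0x0a: read ec 34 as big → 0xec34
  op=0xec34>>10=0x3b ⇒ addi (RI)
  rd@[9:6]=0x0 ⇒ ax
  imm@[5:0]=0x34 ⇒ $52

$52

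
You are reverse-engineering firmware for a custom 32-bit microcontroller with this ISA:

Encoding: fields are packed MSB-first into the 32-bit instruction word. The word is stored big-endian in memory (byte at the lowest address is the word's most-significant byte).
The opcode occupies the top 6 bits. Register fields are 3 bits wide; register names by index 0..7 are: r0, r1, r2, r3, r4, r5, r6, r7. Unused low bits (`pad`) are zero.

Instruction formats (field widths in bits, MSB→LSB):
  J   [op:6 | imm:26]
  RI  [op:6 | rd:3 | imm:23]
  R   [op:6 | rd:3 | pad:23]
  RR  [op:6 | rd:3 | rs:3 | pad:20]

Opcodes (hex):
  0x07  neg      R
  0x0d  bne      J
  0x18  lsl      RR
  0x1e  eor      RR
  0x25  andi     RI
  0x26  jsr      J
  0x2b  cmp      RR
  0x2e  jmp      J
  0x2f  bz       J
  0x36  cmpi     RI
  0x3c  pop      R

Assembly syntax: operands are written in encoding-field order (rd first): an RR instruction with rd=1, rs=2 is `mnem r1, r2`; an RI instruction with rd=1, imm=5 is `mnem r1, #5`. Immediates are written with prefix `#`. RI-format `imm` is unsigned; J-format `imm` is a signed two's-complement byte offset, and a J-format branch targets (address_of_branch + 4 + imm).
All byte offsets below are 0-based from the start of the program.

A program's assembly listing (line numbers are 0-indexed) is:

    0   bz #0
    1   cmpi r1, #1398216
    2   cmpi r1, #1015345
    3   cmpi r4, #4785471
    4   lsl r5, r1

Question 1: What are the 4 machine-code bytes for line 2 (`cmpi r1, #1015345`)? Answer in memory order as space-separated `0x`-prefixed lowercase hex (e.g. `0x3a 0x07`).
L2: cmpi op=0x36:6|rd=1:3|imm=1015345:23 ⇒ 0xd88f7e31 ⇒ big d8 8f 7e 31

0xd8 0x8f 0x7e 0x31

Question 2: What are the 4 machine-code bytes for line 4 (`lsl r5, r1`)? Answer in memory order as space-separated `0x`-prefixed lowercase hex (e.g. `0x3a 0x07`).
0x62 0x90 0x00 0x00

L4: lsl op=0x18:6|rd=5:3|rs=1:3|pad=0:20 ⇒ 0x62900000 ⇒ big 62 90 00 00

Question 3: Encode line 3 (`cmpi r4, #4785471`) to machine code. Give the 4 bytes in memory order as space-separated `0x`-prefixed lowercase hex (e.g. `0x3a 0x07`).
line 3 (cmpi): pack op=0x36:6|rd=4:3|imm=4785471:23 = 0xda49053f; big→ da 49 05 3f

0xda 0x49 0x05 0x3f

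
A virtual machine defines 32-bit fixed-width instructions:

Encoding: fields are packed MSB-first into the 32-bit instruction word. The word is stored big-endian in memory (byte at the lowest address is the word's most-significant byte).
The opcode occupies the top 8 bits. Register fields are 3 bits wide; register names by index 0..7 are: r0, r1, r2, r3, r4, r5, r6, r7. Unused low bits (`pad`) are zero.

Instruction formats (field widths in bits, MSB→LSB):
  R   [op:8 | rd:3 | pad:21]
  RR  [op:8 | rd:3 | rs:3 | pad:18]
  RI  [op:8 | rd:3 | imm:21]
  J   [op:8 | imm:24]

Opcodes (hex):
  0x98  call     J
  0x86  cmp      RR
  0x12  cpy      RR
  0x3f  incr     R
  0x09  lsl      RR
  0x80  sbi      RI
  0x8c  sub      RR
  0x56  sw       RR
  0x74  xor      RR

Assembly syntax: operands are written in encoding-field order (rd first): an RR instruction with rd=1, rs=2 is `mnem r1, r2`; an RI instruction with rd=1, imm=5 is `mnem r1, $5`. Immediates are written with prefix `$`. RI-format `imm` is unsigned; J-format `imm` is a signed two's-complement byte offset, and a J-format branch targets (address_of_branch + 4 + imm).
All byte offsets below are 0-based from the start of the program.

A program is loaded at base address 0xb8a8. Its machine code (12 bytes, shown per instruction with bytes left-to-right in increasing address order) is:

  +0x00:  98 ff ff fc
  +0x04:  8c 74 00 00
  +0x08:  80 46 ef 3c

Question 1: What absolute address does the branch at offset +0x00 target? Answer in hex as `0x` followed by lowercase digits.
[00] 98 ff ff fc → 0x98fffffc
  top 8b → 0x98 → call [J]
  imm: (w>>0)&0xffffff=0xfffffc (s24→-4) → $-4
  target = base 0xb8a8 + off 0x00 + 4 + imm -4 = 0xb8a8

0xb8a8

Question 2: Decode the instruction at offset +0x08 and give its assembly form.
sbi r2, $454460

[08] 80 46 ef 3c → 0x8046ef3c
  opcode bits[31:24]=0x80: sbi/RI
  [23:21] rd=2 = r2
  [20:0] imm=454460 = $454460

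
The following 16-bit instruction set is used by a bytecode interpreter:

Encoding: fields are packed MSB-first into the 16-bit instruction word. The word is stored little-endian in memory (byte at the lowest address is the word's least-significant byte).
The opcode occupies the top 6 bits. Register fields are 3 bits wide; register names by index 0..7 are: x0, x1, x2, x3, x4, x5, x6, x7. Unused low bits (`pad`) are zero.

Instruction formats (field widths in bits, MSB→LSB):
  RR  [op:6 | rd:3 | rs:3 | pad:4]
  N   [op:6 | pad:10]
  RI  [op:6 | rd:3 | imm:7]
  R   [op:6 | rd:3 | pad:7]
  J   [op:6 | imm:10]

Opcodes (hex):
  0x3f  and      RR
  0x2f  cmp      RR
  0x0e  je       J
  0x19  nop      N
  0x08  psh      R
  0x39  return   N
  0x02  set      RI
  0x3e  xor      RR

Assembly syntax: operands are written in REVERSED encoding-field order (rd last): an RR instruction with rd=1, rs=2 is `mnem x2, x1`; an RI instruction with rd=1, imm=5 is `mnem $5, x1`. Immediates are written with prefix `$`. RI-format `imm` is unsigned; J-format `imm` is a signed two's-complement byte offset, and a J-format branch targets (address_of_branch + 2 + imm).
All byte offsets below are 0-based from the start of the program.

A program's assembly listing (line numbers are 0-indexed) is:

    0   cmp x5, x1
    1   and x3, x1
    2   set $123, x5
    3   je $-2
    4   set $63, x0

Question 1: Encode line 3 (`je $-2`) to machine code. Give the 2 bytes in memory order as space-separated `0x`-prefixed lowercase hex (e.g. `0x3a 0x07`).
0xfe 0x3b

line 3 (je): pack op=0xe:6|imm=-2:10 = 0x3bfe; little→ fe 3b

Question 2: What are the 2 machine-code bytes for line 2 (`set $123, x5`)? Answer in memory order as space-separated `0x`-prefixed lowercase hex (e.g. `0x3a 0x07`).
2. set fields op=0x2:6|rd=5:3|imm=123:7 → word 0afbh → fb 0a

0xfb 0x0a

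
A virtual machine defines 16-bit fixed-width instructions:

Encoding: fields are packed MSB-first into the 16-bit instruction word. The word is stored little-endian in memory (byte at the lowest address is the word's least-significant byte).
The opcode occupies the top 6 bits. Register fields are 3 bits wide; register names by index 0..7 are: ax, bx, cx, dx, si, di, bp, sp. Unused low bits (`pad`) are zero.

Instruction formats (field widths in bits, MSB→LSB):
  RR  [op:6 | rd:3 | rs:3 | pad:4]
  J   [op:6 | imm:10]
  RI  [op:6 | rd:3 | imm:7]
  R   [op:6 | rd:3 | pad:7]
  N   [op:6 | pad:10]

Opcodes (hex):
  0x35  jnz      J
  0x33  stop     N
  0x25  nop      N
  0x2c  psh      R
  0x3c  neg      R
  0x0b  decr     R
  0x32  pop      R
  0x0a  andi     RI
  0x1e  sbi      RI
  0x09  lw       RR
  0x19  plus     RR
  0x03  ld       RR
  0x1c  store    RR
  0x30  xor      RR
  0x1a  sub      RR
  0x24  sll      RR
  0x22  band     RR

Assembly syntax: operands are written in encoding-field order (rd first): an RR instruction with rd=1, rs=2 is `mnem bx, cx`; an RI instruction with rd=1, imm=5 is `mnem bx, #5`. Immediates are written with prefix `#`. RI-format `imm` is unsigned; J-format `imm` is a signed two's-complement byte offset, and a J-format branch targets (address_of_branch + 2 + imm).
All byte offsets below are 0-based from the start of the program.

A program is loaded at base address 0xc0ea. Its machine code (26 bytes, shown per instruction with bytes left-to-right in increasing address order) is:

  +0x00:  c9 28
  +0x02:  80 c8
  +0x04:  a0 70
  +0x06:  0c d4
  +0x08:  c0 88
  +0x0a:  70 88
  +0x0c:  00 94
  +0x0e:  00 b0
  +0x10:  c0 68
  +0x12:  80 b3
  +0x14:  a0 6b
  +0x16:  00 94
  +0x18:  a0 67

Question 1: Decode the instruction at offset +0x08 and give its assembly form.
[08] c0 88 → 0x88c0
  top 6b → 0x22 → band [RR]
  rd@[9:7]=0x1 ⇒ bx
  rs@[6:4]=0x4 ⇒ si

band bx, si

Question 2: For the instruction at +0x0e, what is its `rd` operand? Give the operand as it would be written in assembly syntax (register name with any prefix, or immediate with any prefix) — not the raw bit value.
ax

[0e] 00 b0 → 0xb000
  opcode bits[15:10]=0x2c: psh/R
  rd@[9:7]=0x0 ⇒ ax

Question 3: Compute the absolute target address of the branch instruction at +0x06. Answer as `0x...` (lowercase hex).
0xc0fe

+0x06: 0c d4 ⇒ word 0xd40c (little)
  top 6b → 0x35 → jnz [J]
  [9:0] imm=12 = #12
  target = base 0xc0ea + off 0x06 + 2 + imm 12 = 0xc0fe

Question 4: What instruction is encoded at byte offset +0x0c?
@+0c  little-endian(00 94) = 0x9400
  op=0x9400>>10=0x25 ⇒ nop (N)

nop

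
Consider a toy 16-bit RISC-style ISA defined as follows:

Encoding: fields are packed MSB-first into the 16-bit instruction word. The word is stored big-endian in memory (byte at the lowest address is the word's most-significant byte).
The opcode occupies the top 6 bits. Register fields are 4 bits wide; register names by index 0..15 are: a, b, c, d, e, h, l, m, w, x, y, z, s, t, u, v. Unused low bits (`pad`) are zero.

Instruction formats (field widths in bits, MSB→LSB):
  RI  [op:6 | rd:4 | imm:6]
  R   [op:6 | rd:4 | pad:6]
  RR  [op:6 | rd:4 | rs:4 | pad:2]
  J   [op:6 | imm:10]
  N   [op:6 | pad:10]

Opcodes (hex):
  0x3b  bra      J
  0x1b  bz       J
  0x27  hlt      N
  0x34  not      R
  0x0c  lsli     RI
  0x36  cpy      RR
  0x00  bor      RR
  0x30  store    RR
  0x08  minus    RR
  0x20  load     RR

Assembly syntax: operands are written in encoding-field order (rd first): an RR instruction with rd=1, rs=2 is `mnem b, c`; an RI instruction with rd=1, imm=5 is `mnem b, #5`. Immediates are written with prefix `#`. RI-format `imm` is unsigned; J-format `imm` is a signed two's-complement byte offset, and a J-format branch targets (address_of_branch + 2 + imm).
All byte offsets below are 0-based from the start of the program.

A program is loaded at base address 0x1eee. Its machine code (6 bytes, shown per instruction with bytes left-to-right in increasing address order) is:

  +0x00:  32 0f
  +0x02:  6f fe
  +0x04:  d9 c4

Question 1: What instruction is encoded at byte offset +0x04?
@+04  big-endian(d9 c4) = 0xd9c4
  op=0xd9c4>>10=0x36 ⇒ cpy (RR)
  rd@[9:6]=0x7 ⇒ m
  rs@[5:2]=0x1 ⇒ b

cpy m, b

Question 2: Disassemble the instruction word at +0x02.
off 0x02: read 6f fe as big → 0x6ffe
  opcode bits[15:10]=0x1b: bz/J
  [9:0] imm=1022 (s10→-2) = #-2

bz #-2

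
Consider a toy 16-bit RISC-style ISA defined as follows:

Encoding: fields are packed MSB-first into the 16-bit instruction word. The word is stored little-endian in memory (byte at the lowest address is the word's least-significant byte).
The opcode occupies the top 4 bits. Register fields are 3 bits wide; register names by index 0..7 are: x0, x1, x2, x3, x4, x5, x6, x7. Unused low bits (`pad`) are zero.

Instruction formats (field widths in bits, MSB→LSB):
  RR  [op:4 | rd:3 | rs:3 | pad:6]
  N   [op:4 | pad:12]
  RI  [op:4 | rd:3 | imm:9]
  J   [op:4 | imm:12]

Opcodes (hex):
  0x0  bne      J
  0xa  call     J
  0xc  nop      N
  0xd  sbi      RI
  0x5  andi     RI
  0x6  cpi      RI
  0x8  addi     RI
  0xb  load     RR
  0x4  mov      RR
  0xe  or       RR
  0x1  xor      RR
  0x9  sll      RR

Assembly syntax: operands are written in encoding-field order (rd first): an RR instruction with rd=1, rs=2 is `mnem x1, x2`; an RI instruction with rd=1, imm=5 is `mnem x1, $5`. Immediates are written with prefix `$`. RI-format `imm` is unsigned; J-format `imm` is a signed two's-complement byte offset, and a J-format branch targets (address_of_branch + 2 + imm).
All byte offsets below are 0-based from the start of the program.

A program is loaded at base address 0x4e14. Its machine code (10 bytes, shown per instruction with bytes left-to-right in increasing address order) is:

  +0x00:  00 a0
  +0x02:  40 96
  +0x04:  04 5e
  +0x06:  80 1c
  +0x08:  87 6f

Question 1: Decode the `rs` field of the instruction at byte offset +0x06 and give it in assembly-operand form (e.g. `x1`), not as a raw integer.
@+06  little-endian(80 1c) = 0x1c80
  opcode bits[15:12]=0x1: xor/RR
  [11:9] rd=6 = x6
  [8:6] rs=2 = x2

x2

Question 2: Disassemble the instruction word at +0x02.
@+02  little-endian(40 96) = 0x9640
  opcode bits[15:12]=0x9: sll/RR
  [11:9] rd=3 = x3
  [8:6] rs=1 = x1

sll x3, x1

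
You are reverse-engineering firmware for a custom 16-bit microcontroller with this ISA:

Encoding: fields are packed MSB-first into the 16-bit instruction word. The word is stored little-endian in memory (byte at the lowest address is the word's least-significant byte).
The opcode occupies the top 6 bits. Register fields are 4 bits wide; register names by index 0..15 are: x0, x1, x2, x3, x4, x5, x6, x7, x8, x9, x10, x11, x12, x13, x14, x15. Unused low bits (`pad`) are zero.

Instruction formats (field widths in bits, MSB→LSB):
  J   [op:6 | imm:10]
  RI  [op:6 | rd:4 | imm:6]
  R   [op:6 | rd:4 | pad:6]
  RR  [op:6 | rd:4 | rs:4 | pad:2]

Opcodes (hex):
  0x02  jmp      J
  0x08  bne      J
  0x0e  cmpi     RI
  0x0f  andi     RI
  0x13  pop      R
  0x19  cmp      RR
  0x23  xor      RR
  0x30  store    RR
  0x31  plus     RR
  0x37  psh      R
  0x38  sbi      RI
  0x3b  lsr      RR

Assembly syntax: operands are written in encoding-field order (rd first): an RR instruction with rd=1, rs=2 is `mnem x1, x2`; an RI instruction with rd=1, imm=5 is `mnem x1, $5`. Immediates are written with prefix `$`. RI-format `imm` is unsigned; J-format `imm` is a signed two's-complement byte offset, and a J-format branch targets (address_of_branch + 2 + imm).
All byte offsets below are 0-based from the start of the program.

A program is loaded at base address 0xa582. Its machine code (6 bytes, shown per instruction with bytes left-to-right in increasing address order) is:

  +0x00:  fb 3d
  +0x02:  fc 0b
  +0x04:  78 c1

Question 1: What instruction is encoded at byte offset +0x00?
@+00  little-endian(fb 3d) = 0x3dfb
  op=0x3dfb>>10=0xf ⇒ andi (RI)
  [9:6] rd=7 = x7
  [5:0] imm=59 = $59

andi x7, $59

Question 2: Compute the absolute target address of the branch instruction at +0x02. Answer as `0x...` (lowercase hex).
@+02  little-endian(fc 0b) = 0x0bfc
  top 6b → 0x2 → jmp [J]
  imm: (w>>0)&0x3ff=0x3fc (s10→-4) → $-4
  target = base 0xa582 + off 0x02 + 2 + imm -4 = 0xa582

0xa582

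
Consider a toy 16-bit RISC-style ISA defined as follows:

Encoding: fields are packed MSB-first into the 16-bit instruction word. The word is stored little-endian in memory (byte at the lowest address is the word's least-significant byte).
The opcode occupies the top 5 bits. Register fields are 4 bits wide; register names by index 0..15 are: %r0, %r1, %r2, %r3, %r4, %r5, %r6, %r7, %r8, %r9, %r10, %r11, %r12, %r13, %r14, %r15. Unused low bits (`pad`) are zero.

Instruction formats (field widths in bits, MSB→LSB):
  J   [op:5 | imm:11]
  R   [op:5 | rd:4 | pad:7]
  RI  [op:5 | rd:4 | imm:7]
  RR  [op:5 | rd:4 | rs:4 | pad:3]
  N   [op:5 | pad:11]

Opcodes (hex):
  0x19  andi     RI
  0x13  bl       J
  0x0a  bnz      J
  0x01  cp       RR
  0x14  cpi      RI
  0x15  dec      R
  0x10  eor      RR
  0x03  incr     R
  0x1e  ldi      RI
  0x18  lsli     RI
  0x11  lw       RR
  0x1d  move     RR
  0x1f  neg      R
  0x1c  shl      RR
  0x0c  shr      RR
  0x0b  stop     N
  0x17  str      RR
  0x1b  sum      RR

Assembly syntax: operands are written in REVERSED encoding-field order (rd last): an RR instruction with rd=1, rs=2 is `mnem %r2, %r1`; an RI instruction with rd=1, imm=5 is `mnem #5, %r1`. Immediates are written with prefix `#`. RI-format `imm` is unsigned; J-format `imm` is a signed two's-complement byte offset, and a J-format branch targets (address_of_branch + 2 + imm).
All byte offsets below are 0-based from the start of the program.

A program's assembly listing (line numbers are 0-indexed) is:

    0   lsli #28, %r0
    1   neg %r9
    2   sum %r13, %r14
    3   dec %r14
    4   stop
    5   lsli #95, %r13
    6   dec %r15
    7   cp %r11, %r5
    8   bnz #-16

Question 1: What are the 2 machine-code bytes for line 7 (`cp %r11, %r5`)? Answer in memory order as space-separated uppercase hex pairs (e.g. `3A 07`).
line 7 (cp): pack op=0x1:5|rd=5:4|rs=11:4|pad=0:3 = 0x0ad8; little→ d8 0a

D8 0A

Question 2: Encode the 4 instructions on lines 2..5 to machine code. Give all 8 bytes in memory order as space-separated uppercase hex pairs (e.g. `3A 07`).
68 DF 00 AF 00 58 DF C6

2. sum fields op=0x1b:5|rd=14:4|rs=13:4|pad=0:3 → word df68h → 68 df
3. dec fields op=0x15:5|rd=14:4|pad=0:7 → word af00h → 00 af
4. stop fields op=0xb:5|pad=0:11 → word 5800h → 00 58
5. lsli fields op=0x18:5|rd=13:4|imm=95:7 → word c6dfh → df c6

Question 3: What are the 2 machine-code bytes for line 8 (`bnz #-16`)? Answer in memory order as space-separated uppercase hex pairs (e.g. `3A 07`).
F0 57

L8: bnz op=0xa:5|imm=-16:11 ⇒ 0x57f0 ⇒ little f0 57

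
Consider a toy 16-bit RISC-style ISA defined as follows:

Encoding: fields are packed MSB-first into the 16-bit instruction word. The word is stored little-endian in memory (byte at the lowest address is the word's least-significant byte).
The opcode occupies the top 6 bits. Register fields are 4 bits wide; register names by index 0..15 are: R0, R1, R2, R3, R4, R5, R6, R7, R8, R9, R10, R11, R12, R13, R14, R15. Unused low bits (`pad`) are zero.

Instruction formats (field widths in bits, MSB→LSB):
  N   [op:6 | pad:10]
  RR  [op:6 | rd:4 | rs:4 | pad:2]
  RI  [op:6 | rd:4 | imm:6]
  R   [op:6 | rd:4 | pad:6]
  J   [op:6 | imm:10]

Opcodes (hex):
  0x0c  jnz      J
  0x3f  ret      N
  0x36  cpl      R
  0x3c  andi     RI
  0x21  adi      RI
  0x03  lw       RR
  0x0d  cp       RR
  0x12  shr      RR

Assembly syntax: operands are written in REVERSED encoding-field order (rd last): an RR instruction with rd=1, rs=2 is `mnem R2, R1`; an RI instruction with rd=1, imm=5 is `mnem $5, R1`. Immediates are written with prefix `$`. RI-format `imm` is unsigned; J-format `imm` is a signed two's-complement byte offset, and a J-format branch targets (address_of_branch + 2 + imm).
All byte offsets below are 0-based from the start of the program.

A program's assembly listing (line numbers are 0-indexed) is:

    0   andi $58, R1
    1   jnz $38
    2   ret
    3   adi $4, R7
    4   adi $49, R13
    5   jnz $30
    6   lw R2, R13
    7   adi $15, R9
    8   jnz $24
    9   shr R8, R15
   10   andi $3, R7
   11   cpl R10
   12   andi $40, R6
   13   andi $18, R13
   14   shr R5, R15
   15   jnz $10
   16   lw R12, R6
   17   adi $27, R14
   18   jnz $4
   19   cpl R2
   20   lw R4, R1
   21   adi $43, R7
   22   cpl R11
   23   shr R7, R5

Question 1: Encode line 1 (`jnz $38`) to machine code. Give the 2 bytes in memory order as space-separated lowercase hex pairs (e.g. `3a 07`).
26 30

1. jnz fields op=0xc:6|imm=38:10 → word 3026h → 26 30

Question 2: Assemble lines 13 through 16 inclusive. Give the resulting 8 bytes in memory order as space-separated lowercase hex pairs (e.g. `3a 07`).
line 13 (andi): pack op=0x3c:6|rd=13:4|imm=18:6 = 0xf352; little→ 52 f3
line 14 (shr): pack op=0x12:6|rd=15:4|rs=5:4|pad=0:2 = 0x4bd4; little→ d4 4b
line 15 (jnz): pack op=0xc:6|imm=10:10 = 0x300a; little→ 0a 30
line 16 (lw): pack op=0x3:6|rd=6:4|rs=12:4|pad=0:2 = 0x0db0; little→ b0 0d

52 f3 d4 4b 0a 30 b0 0d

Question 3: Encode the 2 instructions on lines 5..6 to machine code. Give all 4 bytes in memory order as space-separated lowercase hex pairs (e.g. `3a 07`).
5. jnz fields op=0xc:6|imm=30:10 → word 301eh → 1e 30
6. lw fields op=0x3:6|rd=13:4|rs=2:4|pad=0:2 → word 0f48h → 48 0f

1e 30 48 0f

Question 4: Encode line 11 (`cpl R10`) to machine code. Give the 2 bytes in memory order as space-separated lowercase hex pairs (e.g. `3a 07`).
80 da

line 11 (cpl): pack op=0x36:6|rd=10:4|pad=0:6 = 0xda80; little→ 80 da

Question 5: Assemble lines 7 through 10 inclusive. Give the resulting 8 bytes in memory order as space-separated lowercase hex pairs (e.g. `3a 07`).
4f 86 18 30 e0 4b c3 f1

7. adi fields op=0x21:6|rd=9:4|imm=15:6 → word 864fh → 4f 86
8. jnz fields op=0xc:6|imm=24:10 → word 3018h → 18 30
9. shr fields op=0x12:6|rd=15:4|rs=8:4|pad=0:2 → word 4be0h → e0 4b
10. andi fields op=0x3c:6|rd=7:4|imm=3:6 → word f1c3h → c3 f1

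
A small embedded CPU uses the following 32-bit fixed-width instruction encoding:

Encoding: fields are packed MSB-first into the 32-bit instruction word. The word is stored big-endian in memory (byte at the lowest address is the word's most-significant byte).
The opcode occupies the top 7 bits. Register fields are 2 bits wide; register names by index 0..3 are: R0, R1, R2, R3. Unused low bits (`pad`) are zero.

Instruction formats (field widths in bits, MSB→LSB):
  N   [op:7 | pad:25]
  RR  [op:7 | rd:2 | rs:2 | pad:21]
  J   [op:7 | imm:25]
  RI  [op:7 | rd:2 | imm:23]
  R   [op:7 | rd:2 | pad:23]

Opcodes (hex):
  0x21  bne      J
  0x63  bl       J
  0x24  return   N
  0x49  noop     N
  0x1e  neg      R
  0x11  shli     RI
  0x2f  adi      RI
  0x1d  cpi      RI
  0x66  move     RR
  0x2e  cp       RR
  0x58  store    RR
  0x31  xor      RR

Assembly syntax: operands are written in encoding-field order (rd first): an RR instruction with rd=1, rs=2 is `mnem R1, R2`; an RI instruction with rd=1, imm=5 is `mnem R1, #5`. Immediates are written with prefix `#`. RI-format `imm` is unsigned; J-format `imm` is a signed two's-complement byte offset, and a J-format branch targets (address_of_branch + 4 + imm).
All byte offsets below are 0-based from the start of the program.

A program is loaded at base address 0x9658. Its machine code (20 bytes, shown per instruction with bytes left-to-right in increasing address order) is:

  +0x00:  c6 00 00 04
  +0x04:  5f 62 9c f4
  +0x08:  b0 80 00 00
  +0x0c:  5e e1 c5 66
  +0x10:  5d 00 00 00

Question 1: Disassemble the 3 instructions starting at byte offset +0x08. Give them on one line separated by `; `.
+0x08: b0 80 00 00 ⇒ word 0xb0800000 (big)
  opcode bits[31:25]=0x58: store/RR
  [24:23] rd=1 = R1
  [22:21] rs=0 = R0
+0x0c: 5e e1 c5 66 ⇒ word 0x5ee1c566 (big)
  opcode bits[31:25]=0x2f: adi/RI
  [24:23] rd=1 = R1
  [22:0] imm=6407526 = #6407526
+0x10: 5d 00 00 00 ⇒ word 0x5d000000 (big)
  opcode bits[31:25]=0x2e: cp/RR
  [24:23] rd=2 = R2
  [22:21] rs=0 = R0

store R1, R0; adi R1, #6407526; cp R2, R0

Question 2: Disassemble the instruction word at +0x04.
off 0x04: read 5f 62 9c f4 as big → 0x5f629cf4
  top 7b → 0x2f → adi [RI]
  [24:23] rd=2 = R2
  [22:0] imm=6462708 = #6462708

adi R2, #6462708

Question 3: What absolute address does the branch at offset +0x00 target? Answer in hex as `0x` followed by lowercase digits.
0x9660

off 0x00: read c6 00 00 04 as big → 0xc6000004
  opcode bits[31:25]=0x63: bl/J
  imm@[24:0]=0x4 ⇒ #4
  target = base 0x9658 + off 0x00 + 4 + imm 4 = 0x9660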